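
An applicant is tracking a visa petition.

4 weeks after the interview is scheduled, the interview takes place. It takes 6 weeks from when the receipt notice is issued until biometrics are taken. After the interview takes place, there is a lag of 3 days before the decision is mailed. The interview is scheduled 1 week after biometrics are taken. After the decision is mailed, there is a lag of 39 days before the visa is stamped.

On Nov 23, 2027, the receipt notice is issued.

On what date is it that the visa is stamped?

Mar 21, 2028

The receipt notice is issued: Nov 23, 2027.
Biometrics are taken: Nov 23, 2027 + 6 weeks = Jan 4, 2028.
The interview is scheduled: Jan 4, 2028 + 1 week = Jan 11, 2028.
The interview takes place: Jan 11, 2028 + 4 weeks = Feb 8, 2028.
The decision is mailed: Feb 8, 2028 + 3 days = Feb 11, 2028.
The visa is stamped: Feb 11, 2028 + 39 days = Mar 21, 2028.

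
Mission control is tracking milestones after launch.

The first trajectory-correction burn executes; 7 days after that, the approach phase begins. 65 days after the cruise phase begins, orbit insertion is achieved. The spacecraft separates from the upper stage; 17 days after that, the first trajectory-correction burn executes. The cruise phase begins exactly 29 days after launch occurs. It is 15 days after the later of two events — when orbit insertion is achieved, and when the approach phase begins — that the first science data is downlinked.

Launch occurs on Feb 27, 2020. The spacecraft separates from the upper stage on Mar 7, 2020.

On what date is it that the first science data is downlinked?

Launch occurs: Feb 27, 2020.
The cruise phase begins: Feb 27, 2020 + 29 days = Mar 27, 2020.
Orbit insertion is achieved: Mar 27, 2020 + 65 days = May 31, 2020.
The spacecraft separates from the upper stage: Mar 7, 2020.
The first trajectory-correction burn executes: Mar 7, 2020 + 17 days = Mar 24, 2020.
The approach phase begins: Mar 24, 2020 + 7 days = Mar 31, 2020.
Both prerequisites met — orbit insertion is achieved (May 31, 2020), the approach phase begins (Mar 31, 2020); the later is May 31, 2020.
The first science data is downlinked: May 31, 2020 + 15 days = Jun 15, 2020.

Jun 15, 2020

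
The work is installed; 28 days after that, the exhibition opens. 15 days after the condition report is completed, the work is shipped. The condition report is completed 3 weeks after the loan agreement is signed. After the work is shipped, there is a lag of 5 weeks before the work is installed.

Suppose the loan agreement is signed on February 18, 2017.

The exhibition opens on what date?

The loan agreement is signed: Feb 18, 2017.
The condition report is completed: Feb 18, 2017 + 3 weeks = Mar 11, 2017.
The work is shipped: Mar 11, 2017 + 15 days = Mar 26, 2017.
The work is installed: Mar 26, 2017 + 5 weeks = Apr 30, 2017.
The exhibition opens: Apr 30, 2017 + 28 days = May 28, 2017.

May 28, 2017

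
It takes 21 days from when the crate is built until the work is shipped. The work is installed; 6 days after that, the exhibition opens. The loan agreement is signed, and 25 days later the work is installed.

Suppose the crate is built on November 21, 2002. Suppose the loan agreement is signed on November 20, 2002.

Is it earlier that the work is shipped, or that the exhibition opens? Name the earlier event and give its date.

The work is shipped — December 12, 2002

The crate is built: Nov 21, 2002.
The work is shipped: Nov 21, 2002 + 21 days = Dec 12, 2002.
The loan agreement is signed: Nov 20, 2002.
The work is installed: Nov 20, 2002 + 25 days = Dec 15, 2002.
The exhibition opens: Dec 15, 2002 + 6 days = Dec 21, 2002.
Comparing: the work is shipped on Dec 12, 2002 vs the exhibition opens on Dec 21, 2002. Earlier: the work is shipped.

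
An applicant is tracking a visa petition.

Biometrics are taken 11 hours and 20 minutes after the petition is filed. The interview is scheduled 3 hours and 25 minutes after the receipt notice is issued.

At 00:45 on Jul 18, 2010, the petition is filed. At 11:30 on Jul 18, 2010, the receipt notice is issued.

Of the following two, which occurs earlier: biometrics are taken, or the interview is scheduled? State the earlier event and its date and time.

Biometrics are taken — 12:05 on Jul 18, 2010

The petition is filed: 00:45 Jul 18, 2010.
Biometrics are taken: 00:45 Jul 18, 2010 + 11h20m = 12:05 Jul 18, 2010.
The receipt notice is issued: 11:30 Jul 18, 2010.
The interview is scheduled: 11:30 Jul 18, 2010 + 3h25m = 14:55 Jul 18, 2010.
Comparing: biometrics are taken at 12:05 Jul 18, 2010 vs the interview is scheduled at 14:55 Jul 18, 2010. Earlier: biometrics are taken.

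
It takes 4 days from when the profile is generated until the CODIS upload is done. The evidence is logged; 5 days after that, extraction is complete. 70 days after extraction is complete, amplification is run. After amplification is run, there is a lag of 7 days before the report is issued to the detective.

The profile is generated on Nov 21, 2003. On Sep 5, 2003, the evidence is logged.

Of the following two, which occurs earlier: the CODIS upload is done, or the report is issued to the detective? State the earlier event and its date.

The profile is generated: Nov 21, 2003.
The CODIS upload is done: Nov 21, 2003 + 4 days = Nov 25, 2003.
The evidence is logged: Sep 5, 2003.
Extraction is complete: Sep 5, 2003 + 5 days = Sep 10, 2003.
Amplification is run: Sep 10, 2003 + 70 days = Nov 19, 2003.
The report is issued to the detective: Nov 19, 2003 + 7 days = Nov 26, 2003.
Comparing: the CODIS upload is done on Nov 25, 2003 vs the report is issued to the detective on Nov 26, 2003. Earlier: the CODIS upload is done.

The CODIS upload is done — Nov 25, 2003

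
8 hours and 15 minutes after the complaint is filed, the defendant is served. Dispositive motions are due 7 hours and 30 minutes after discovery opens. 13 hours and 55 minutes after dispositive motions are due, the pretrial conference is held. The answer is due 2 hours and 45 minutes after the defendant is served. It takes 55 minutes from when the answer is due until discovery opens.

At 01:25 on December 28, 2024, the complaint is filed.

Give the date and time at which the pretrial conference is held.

The complaint is filed: 01:25 Dec 28, 2024.
The defendant is served: 01:25 Dec 28, 2024 + 8h15m = 09:40 Dec 28, 2024.
The answer is due: 09:40 Dec 28, 2024 + 2h45m = 12:25 Dec 28, 2024.
Discovery opens: 12:25 Dec 28, 2024 + 55m = 13:20 Dec 28, 2024.
Dispositive motions are due: 13:20 Dec 28, 2024 + 7h30m = 20:50 Dec 28, 2024.
The pretrial conference is held: 20:50 Dec 28, 2024 + 13h55m = 10:45 Dec 29, 2024.

10:45 on December 29, 2024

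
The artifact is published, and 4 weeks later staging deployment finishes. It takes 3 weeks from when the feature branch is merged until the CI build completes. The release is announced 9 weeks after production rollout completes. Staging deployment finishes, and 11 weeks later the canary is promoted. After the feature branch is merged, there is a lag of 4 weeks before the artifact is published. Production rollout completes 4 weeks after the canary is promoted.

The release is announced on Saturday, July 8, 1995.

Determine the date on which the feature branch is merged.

The release is announced: Jul 8, 1995.
Production rollout completes: Jul 8, 1995 − 9 weeks = May 6, 1995.
The canary is promoted: May 6, 1995 − 4 weeks = Apr 8, 1995.
Staging deployment finishes: Apr 8, 1995 − 11 weeks = Jan 21, 1995.
The artifact is published: Jan 21, 1995 − 4 weeks = Dec 24, 1994.
The feature branch is merged: Dec 24, 1994 − 4 weeks = Nov 26, 1994.

Saturday, November 26, 1994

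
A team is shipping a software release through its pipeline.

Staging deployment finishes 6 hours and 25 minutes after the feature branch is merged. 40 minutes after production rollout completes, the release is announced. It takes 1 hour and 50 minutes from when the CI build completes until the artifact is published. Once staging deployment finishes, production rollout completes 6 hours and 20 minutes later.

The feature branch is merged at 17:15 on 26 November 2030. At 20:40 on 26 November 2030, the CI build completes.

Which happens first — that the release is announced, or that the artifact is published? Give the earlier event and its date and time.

The artifact is published — 22:30 on 26 November 2030

The feature branch is merged: 17:15 Nov 26, 2030.
Staging deployment finishes: 17:15 Nov 26, 2030 + 6h25m = 23:40 Nov 26, 2030.
Production rollout completes: 23:40 Nov 26, 2030 + 6h20m = 06:00 Nov 27, 2030.
The release is announced: 06:00 Nov 27, 2030 + 40m = 06:40 Nov 27, 2030.
The CI build completes: 20:40 Nov 26, 2030.
The artifact is published: 20:40 Nov 26, 2030 + 1h50m = 22:30 Nov 26, 2030.
Comparing: the release is announced at 06:40 Nov 27, 2030 vs the artifact is published at 22:30 Nov 26, 2030. Earlier: the artifact is published.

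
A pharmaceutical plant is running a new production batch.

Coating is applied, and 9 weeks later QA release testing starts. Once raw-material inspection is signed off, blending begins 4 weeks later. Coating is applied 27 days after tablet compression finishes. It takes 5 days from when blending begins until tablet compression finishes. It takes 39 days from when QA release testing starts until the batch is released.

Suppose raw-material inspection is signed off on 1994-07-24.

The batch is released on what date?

1995-01-02

Raw-material inspection is signed off: Jul 24, 1994.
Blending begins: Jul 24, 1994 + 4 weeks = Aug 21, 1994.
Tablet compression finishes: Aug 21, 1994 + 5 days = Aug 26, 1994.
Coating is applied: Aug 26, 1994 + 27 days = Sep 22, 1994.
QA release testing starts: Sep 22, 1994 + 9 weeks = Nov 24, 1994.
The batch is released: Nov 24, 1994 + 39 days = Jan 2, 1995.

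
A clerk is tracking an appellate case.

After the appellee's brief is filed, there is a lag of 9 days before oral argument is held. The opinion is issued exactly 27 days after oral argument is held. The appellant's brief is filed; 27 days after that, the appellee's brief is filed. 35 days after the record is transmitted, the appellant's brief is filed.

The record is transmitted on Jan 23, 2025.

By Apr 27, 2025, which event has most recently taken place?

The record is transmitted: Jan 23, 2025.
The appellant's brief is filed: Jan 23, 2025 + 35 days = Feb 27, 2025.
The appellee's brief is filed: Feb 27, 2025 + 27 days = Mar 26, 2025.
Oral argument is held: Mar 26, 2025 + 9 days = Apr 4, 2025.
The opinion is issued: Apr 4, 2025 + 27 days = May 1, 2025.
Apr 27, 2025 falls between when oral argument is held (Apr 4, 2025) and when the opinion is issued (May 1, 2025).

Oral argument is held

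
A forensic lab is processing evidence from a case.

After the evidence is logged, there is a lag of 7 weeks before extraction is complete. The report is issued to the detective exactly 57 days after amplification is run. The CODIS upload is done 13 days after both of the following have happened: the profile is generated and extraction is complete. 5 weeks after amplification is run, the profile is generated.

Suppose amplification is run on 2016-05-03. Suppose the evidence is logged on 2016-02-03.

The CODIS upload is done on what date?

Amplification is run: May 3, 2016.
The profile is generated: May 3, 2016 + 5 weeks = Jun 7, 2016.
The evidence is logged: Feb 3, 2016.
Extraction is complete: Feb 3, 2016 + 7 weeks = Mar 23, 2016.
Both prerequisites met — the profile is generated (Jun 7, 2016), extraction is complete (Mar 23, 2016); the later is Jun 7, 2016.
The CODIS upload is done: Jun 7, 2016 + 13 days = Jun 20, 2016.

2016-06-20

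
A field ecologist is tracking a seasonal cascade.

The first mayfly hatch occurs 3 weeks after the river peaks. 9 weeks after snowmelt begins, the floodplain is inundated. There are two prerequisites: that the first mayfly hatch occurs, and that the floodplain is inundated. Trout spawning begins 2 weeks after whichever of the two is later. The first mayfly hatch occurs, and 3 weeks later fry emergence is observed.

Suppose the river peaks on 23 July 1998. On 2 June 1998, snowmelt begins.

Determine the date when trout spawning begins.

The river peaks: Jul 23, 1998.
The first mayfly hatch occurs: Jul 23, 1998 + 3 weeks = Aug 13, 1998.
Snowmelt begins: Jun 2, 1998.
The floodplain is inundated: Jun 2, 1998 + 9 weeks = Aug 4, 1998.
Both prerequisites met — the first mayfly hatch occurs (Aug 13, 1998), the floodplain is inundated (Aug 4, 1998); the later is Aug 13, 1998.
Trout spawning begins: Aug 13, 1998 + 2 weeks = Aug 27, 1998.

27 August 1998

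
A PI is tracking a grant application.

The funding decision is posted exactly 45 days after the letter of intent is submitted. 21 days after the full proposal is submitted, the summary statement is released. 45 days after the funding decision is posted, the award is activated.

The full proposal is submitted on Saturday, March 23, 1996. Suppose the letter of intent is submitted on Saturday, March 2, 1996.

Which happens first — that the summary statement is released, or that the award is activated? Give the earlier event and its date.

The full proposal is submitted: Mar 23, 1996.
The summary statement is released: Mar 23, 1996 + 21 days = Apr 13, 1996.
The letter of intent is submitted: Mar 2, 1996.
The funding decision is posted: Mar 2, 1996 + 45 days = Apr 16, 1996.
The award is activated: Apr 16, 1996 + 45 days = May 31, 1996.
Comparing: the summary statement is released on Apr 13, 1996 vs the award is activated on May 31, 1996. Earlier: the summary statement is released.

The summary statement is released — Saturday, April 13, 1996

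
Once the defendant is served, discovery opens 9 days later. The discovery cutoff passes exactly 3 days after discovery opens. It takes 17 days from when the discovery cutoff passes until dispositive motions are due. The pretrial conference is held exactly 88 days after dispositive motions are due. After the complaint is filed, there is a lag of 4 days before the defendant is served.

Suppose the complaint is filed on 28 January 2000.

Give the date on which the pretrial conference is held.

28 May 2000

The complaint is filed: Jan 28, 2000.
The defendant is served: Jan 28, 2000 + 4 days = Feb 1, 2000.
Discovery opens: Feb 1, 2000 + 9 days = Feb 10, 2000.
The discovery cutoff passes: Feb 10, 2000 + 3 days = Feb 13, 2000.
Dispositive motions are due: Feb 13, 2000 + 17 days = Mar 1, 2000.
The pretrial conference is held: Mar 1, 2000 + 88 days = May 28, 2000.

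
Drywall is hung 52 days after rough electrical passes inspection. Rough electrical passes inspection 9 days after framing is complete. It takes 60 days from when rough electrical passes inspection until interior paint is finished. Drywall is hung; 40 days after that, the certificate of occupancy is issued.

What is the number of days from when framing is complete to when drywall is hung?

61 days

Causal path: framing is complete → rough electrical passes inspection → drywall is hung.
Total delay along the path: 9 + 52 = 61 days.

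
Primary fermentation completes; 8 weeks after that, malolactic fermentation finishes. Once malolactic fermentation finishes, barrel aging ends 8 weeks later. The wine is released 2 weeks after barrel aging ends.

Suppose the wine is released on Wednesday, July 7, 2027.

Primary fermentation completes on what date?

The wine is released: Jul 7, 2027.
Barrel aging ends: Jul 7, 2027 − 2 weeks = Jun 23, 2027.
Malolactic fermentation finishes: Jun 23, 2027 − 8 weeks = Apr 28, 2027.
Primary fermentation completes: Apr 28, 2027 − 8 weeks = Mar 3, 2027.

Wednesday, March 3, 2027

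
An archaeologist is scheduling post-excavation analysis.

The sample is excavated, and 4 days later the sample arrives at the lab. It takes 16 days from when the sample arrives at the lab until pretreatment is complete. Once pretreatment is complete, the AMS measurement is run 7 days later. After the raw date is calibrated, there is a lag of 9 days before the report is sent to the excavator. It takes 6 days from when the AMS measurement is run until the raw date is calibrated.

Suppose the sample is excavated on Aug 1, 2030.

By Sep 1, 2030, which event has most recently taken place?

The sample is excavated: Aug 1, 2030.
The sample arrives at the lab: Aug 1, 2030 + 4 days = Aug 5, 2030.
Pretreatment is complete: Aug 5, 2030 + 16 days = Aug 21, 2030.
The AMS measurement is run: Aug 21, 2030 + 7 days = Aug 28, 2030.
The raw date is calibrated: Aug 28, 2030 + 6 days = Sep 3, 2030.
The report is sent to the excavator: Sep 3, 2030 + 9 days = Sep 12, 2030.
Sep 1, 2030 falls between when the AMS measurement is run (Aug 28, 2030) and when the raw date is calibrated (Sep 3, 2030).

The AMS measurement is run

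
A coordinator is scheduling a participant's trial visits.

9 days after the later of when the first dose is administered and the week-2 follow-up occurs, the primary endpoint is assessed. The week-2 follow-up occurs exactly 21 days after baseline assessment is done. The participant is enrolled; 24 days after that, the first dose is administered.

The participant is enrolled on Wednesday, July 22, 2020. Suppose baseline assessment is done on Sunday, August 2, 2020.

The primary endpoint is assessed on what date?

Tuesday, September 1, 2020

The participant is enrolled: Jul 22, 2020.
The first dose is administered: Jul 22, 2020 + 24 days = Aug 15, 2020.
Baseline assessment is done: Aug 2, 2020.
The week-2 follow-up occurs: Aug 2, 2020 + 21 days = Aug 23, 2020.
Both prerequisites met — the first dose is administered (Aug 15, 2020), the week-2 follow-up occurs (Aug 23, 2020); the later is Aug 23, 2020.
The primary endpoint is assessed: Aug 23, 2020 + 9 days = Sep 1, 2020.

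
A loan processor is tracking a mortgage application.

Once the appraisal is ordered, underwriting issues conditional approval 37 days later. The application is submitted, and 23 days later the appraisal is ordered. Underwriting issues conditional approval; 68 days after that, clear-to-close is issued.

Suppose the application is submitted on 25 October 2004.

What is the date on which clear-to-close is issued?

2 March 2005

The application is submitted: Oct 25, 2004.
The appraisal is ordered: Oct 25, 2004 + 23 days = Nov 17, 2004.
Underwriting issues conditional approval: Nov 17, 2004 + 37 days = Dec 24, 2004.
Clear-to-close is issued: Dec 24, 2004 + 68 days = Mar 2, 2005.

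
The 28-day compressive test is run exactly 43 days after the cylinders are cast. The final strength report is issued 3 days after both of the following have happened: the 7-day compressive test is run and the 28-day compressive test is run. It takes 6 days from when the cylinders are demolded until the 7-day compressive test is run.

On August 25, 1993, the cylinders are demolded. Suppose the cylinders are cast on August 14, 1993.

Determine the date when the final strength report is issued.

The cylinders are demolded: Aug 25, 1993.
The 7-day compressive test is run: Aug 25, 1993 + 6 days = Aug 31, 1993.
The cylinders are cast: Aug 14, 1993.
The 28-day compressive test is run: Aug 14, 1993 + 43 days = Sep 26, 1993.
Both prerequisites met — the 7-day compressive test is run (Aug 31, 1993), the 28-day compressive test is run (Sep 26, 1993); the later is Sep 26, 1993.
The final strength report is issued: Sep 26, 1993 + 3 days = Sep 29, 1993.

September 29, 1993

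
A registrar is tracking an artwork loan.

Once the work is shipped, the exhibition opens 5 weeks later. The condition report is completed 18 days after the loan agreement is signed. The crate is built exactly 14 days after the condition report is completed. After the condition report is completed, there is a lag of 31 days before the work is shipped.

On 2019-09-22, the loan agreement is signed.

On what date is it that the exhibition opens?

2019-12-15

The loan agreement is signed: Sep 22, 2019.
The condition report is completed: Sep 22, 2019 + 18 days = Oct 10, 2019.
The work is shipped: Oct 10, 2019 + 31 days = Nov 10, 2019.
The exhibition opens: Nov 10, 2019 + 5 weeks = Dec 15, 2019.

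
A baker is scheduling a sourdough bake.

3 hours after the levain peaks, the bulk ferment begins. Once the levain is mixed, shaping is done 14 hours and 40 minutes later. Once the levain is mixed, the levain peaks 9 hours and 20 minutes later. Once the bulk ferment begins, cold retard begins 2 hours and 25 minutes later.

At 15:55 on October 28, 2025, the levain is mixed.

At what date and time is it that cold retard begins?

The levain is mixed: 15:55 Oct 28, 2025.
The levain peaks: 15:55 Oct 28, 2025 + 9h20m = 01:15 Oct 29, 2025.
The bulk ferment begins: 01:15 Oct 29, 2025 + 3h = 04:15 Oct 29, 2025.
Cold retard begins: 04:15 Oct 29, 2025 + 2h25m = 06:40 Oct 29, 2025.

06:40 on October 29, 2025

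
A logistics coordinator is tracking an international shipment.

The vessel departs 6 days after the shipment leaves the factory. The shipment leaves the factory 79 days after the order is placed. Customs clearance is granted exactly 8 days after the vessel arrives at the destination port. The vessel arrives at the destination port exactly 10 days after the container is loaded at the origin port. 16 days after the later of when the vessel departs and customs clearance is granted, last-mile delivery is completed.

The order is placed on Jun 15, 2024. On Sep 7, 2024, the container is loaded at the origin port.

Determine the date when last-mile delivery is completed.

Oct 11, 2024

The order is placed: Jun 15, 2024.
The shipment leaves the factory: Jun 15, 2024 + 79 days = Sep 2, 2024.
The vessel departs: Sep 2, 2024 + 6 days = Sep 8, 2024.
The container is loaded at the origin port: Sep 7, 2024.
The vessel arrives at the destination port: Sep 7, 2024 + 10 days = Sep 17, 2024.
Customs clearance is granted: Sep 17, 2024 + 8 days = Sep 25, 2024.
Both prerequisites met — the vessel departs (Sep 8, 2024), customs clearance is granted (Sep 25, 2024); the later is Sep 25, 2024.
Last-mile delivery is completed: Sep 25, 2024 + 16 days = Oct 11, 2024.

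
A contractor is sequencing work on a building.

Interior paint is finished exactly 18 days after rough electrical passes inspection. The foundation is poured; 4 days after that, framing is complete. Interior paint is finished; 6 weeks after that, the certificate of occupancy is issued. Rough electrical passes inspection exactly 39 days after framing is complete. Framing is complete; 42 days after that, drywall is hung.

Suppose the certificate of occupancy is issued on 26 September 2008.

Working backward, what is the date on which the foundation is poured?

The certificate of occupancy is issued: Sep 26, 2008.
Interior paint is finished: Sep 26, 2008 − 6 weeks = Aug 15, 2008.
Rough electrical passes inspection: Aug 15, 2008 − 18 days = Jul 28, 2008.
Framing is complete: Jul 28, 2008 − 39 days = Jun 19, 2008.
The foundation is poured: Jun 19, 2008 − 4 days = Jun 15, 2008.

15 June 2008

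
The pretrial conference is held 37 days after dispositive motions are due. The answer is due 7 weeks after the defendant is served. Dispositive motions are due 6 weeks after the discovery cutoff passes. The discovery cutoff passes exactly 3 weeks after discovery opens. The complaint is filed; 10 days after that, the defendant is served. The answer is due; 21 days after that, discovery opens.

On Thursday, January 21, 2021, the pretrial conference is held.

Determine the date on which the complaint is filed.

Saturday, July 25, 2020

The pretrial conference is held: Jan 21, 2021.
Dispositive motions are due: Jan 21, 2021 − 37 days = Dec 15, 2020.
The discovery cutoff passes: Dec 15, 2020 − 6 weeks = Nov 3, 2020.
Discovery opens: Nov 3, 2020 − 3 weeks = Oct 13, 2020.
The answer is due: Oct 13, 2020 − 21 days = Sep 22, 2020.
The defendant is served: Sep 22, 2020 − 7 weeks = Aug 4, 2020.
The complaint is filed: Aug 4, 2020 − 10 days = Jul 25, 2020.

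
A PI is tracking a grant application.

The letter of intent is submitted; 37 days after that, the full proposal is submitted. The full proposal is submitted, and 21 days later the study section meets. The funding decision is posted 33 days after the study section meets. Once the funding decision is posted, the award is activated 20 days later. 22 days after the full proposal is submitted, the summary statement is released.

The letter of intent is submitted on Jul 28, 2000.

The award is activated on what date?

Nov 16, 2000

The letter of intent is submitted: Jul 28, 2000.
The full proposal is submitted: Jul 28, 2000 + 37 days = Sep 3, 2000.
The study section meets: Sep 3, 2000 + 21 days = Sep 24, 2000.
The funding decision is posted: Sep 24, 2000 + 33 days = Oct 27, 2000.
The award is activated: Oct 27, 2000 + 20 days = Nov 16, 2000.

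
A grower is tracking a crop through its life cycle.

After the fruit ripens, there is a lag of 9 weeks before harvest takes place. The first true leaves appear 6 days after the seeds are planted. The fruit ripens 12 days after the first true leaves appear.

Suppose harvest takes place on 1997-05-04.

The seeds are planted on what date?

Harvest takes place: May 4, 1997.
The fruit ripens: May 4, 1997 − 9 weeks = Mar 2, 1997.
The first true leaves appear: Mar 2, 1997 − 12 days = Feb 18, 1997.
The seeds are planted: Feb 18, 1997 − 6 days = Feb 12, 1997.

1997-02-12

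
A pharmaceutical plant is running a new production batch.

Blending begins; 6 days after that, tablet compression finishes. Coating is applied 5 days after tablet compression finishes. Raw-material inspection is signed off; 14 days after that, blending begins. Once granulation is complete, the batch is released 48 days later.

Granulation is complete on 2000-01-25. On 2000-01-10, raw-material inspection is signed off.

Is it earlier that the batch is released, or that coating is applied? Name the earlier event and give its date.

Granulation is complete: Jan 25, 2000.
The batch is released: Jan 25, 2000 + 48 days = Mar 13, 2000.
Raw-material inspection is signed off: Jan 10, 2000.
Blending begins: Jan 10, 2000 + 14 days = Jan 24, 2000.
Tablet compression finishes: Jan 24, 2000 + 6 days = Jan 30, 2000.
Coating is applied: Jan 30, 2000 + 5 days = Feb 4, 2000.
Comparing: the batch is released on Mar 13, 2000 vs coating is applied on Feb 4, 2000. Earlier: coating is applied.

Coating is applied — 2000-02-04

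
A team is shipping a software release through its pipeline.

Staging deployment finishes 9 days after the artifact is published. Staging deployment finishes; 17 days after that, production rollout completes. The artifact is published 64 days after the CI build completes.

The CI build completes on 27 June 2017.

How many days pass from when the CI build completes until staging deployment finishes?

Causal path: the CI build completes → the artifact is published → staging deployment finishes.
Total delay along the path: 64 + 9 = 73 days.

73 days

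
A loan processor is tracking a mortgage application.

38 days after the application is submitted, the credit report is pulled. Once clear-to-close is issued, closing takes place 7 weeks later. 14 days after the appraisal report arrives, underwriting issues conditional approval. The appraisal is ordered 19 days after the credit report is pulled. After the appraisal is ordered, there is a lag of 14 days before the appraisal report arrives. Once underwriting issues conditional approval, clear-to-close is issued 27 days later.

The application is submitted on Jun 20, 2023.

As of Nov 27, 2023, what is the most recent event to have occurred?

Clear-to-close is issued

The application is submitted: Jun 20, 2023.
The credit report is pulled: Jun 20, 2023 + 38 days = Jul 28, 2023.
The appraisal is ordered: Jul 28, 2023 + 19 days = Aug 16, 2023.
The appraisal report arrives: Aug 16, 2023 + 14 days = Aug 30, 2023.
Underwriting issues conditional approval: Aug 30, 2023 + 14 days = Sep 13, 2023.
Clear-to-close is issued: Sep 13, 2023 + 27 days = Oct 10, 2023.
Closing takes place: Oct 10, 2023 + 7 weeks = Nov 28, 2023.
Nov 27, 2023 falls between when clear-to-close is issued (Oct 10, 2023) and when closing takes place (Nov 28, 2023).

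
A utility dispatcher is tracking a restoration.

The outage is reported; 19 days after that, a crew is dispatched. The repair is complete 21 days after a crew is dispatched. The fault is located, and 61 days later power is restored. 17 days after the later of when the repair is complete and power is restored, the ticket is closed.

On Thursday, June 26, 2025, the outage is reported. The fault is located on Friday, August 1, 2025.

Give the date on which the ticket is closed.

The outage is reported: Jun 26, 2025.
A crew is dispatched: Jun 26, 2025 + 19 days = Jul 15, 2025.
The repair is complete: Jul 15, 2025 + 21 days = Aug 5, 2025.
The fault is located: Aug 1, 2025.
Power is restored: Aug 1, 2025 + 61 days = Oct 1, 2025.
Both prerequisites met — the repair is complete (Aug 5, 2025), power is restored (Oct 1, 2025); the later is Oct 1, 2025.
The ticket is closed: Oct 1, 2025 + 17 days = Oct 18, 2025.

Saturday, October 18, 2025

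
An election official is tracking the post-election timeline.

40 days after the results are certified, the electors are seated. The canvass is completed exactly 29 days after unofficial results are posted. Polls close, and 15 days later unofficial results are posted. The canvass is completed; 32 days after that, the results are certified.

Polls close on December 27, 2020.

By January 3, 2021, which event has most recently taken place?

Polls close: Dec 27, 2020.
Unofficial results are posted: Dec 27, 2020 + 15 days = Jan 11, 2021.
The canvass is completed: Jan 11, 2021 + 29 days = Feb 9, 2021.
The results are certified: Feb 9, 2021 + 32 days = Mar 13, 2021.
The electors are seated: Mar 13, 2021 + 40 days = Apr 22, 2021.
Jan 3, 2021 falls between when polls close (Dec 27, 2020) and when unofficial results are posted (Jan 11, 2021).

Polls close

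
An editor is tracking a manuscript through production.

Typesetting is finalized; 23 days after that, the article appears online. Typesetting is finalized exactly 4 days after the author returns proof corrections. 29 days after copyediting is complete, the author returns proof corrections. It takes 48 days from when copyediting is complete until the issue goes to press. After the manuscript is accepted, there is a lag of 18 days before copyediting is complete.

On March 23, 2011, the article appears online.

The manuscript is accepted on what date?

January 8, 2011

The article appears online: Mar 23, 2011.
Typesetting is finalized: Mar 23, 2011 − 23 days = Feb 28, 2011.
The author returns proof corrections: Feb 28, 2011 − 4 days = Feb 24, 2011.
Copyediting is complete: Feb 24, 2011 − 29 days = Jan 26, 2011.
The manuscript is accepted: Jan 26, 2011 − 18 days = Jan 8, 2011.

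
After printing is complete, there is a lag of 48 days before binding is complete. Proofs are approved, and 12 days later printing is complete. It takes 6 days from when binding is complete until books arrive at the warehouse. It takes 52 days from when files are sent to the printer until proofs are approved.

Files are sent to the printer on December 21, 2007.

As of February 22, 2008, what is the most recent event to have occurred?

Files are sent to the printer: Dec 21, 2007.
Proofs are approved: Dec 21, 2007 + 52 days = Feb 11, 2008.
Printing is complete: Feb 11, 2008 + 12 days = Feb 23, 2008.
Binding is complete: Feb 23, 2008 + 48 days = Apr 11, 2008.
Books arrive at the warehouse: Apr 11, 2008 + 6 days = Apr 17, 2008.
Feb 22, 2008 falls between when proofs are approved (Feb 11, 2008) and when printing is complete (Feb 23, 2008).

Proofs are approved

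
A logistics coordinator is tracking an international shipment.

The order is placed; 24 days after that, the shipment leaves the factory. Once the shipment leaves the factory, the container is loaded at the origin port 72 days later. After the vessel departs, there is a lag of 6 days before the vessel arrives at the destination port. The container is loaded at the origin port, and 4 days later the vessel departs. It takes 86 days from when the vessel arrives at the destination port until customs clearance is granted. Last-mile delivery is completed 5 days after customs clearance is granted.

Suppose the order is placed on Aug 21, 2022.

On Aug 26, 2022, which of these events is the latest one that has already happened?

The order is placed: Aug 21, 2022.
The shipment leaves the factory: Aug 21, 2022 + 24 days = Sep 14, 2022.
The container is loaded at the origin port: Sep 14, 2022 + 72 days = Nov 25, 2022.
The vessel departs: Nov 25, 2022 + 4 days = Nov 29, 2022.
The vessel arrives at the destination port: Nov 29, 2022 + 6 days = Dec 5, 2022.
Customs clearance is granted: Dec 5, 2022 + 86 days = Mar 1, 2023.
Last-mile delivery is completed: Mar 1, 2023 + 5 days = Mar 6, 2023.
Aug 26, 2022 falls between when the order is placed (Aug 21, 2022) and when the shipment leaves the factory (Sep 14, 2022).

The order is placed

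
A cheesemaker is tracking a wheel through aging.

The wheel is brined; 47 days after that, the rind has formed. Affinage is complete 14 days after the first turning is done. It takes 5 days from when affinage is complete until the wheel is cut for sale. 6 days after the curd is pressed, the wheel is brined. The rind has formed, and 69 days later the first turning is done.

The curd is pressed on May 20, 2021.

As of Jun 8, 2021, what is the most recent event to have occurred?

The curd is pressed: May 20, 2021.
The wheel is brined: May 20, 2021 + 6 days = May 26, 2021.
The rind has formed: May 26, 2021 + 47 days = Jul 12, 2021.
The first turning is done: Jul 12, 2021 + 69 days = Sep 19, 2021.
Affinage is complete: Sep 19, 2021 + 14 days = Oct 3, 2021.
The wheel is cut for sale: Oct 3, 2021 + 5 days = Oct 8, 2021.
Jun 8, 2021 falls between when the wheel is brined (May 26, 2021) and when the rind has formed (Jul 12, 2021).

The wheel is brined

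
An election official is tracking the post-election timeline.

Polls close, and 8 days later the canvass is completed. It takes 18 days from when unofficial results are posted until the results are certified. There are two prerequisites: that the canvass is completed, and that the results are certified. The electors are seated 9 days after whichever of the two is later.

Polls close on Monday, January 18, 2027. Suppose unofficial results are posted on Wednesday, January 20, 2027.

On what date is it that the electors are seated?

Tuesday, February 16, 2027

Polls close: Jan 18, 2027.
The canvass is completed: Jan 18, 2027 + 8 days = Jan 26, 2027.
Unofficial results are posted: Jan 20, 2027.
The results are certified: Jan 20, 2027 + 18 days = Feb 7, 2027.
Both prerequisites met — the canvass is completed (Jan 26, 2027), the results are certified (Feb 7, 2027); the later is Feb 7, 2027.
The electors are seated: Feb 7, 2027 + 9 days = Feb 16, 2027.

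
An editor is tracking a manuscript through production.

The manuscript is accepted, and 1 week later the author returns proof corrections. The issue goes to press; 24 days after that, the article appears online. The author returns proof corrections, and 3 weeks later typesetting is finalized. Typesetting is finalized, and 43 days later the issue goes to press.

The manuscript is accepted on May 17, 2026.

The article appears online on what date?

Aug 20, 2026

The manuscript is accepted: May 17, 2026.
The author returns proof corrections: May 17, 2026 + 1 week = May 24, 2026.
Typesetting is finalized: May 24, 2026 + 3 weeks = Jun 14, 2026.
The issue goes to press: Jun 14, 2026 + 43 days = Jul 27, 2026.
The article appears online: Jul 27, 2026 + 24 days = Aug 20, 2026.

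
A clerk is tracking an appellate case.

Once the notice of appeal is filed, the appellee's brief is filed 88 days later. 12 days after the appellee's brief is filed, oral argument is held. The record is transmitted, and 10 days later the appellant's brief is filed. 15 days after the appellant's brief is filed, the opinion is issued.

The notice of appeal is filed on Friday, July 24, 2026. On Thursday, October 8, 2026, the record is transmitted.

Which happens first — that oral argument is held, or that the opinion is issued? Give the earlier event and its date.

Oral argument is held — Sunday, November 1, 2026

The notice of appeal is filed: Jul 24, 2026.
The appellee's brief is filed: Jul 24, 2026 + 88 days = Oct 20, 2026.
Oral argument is held: Oct 20, 2026 + 12 days = Nov 1, 2026.
The record is transmitted: Oct 8, 2026.
The appellant's brief is filed: Oct 8, 2026 + 10 days = Oct 18, 2026.
The opinion is issued: Oct 18, 2026 + 15 days = Nov 2, 2026.
Comparing: oral argument is held on Nov 1, 2026 vs the opinion is issued on Nov 2, 2026. Earlier: oral argument is held.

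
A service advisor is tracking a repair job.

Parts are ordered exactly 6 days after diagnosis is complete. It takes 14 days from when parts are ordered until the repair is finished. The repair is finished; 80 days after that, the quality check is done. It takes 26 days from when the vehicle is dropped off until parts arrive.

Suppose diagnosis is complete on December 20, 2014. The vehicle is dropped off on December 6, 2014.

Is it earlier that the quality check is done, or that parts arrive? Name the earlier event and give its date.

Parts arrive — January 1, 2015

Diagnosis is complete: Dec 20, 2014.
Parts are ordered: Dec 20, 2014 + 6 days = Dec 26, 2014.
The repair is finished: Dec 26, 2014 + 14 days = Jan 9, 2015.
The quality check is done: Jan 9, 2015 + 80 days = Mar 30, 2015.
The vehicle is dropped off: Dec 6, 2014.
Parts arrive: Dec 6, 2014 + 26 days = Jan 1, 2015.
Comparing: the quality check is done on Mar 30, 2015 vs parts arrive on Jan 1, 2015. Earlier: parts arrive.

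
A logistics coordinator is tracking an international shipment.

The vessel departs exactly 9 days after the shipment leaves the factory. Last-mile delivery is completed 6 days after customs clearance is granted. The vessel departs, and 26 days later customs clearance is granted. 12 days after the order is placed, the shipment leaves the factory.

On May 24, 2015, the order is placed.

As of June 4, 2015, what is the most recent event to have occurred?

The order is placed: May 24, 2015.
The shipment leaves the factory: May 24, 2015 + 12 days = Jun 5, 2015.
The vessel departs: Jun 5, 2015 + 9 days = Jun 14, 2015.
Customs clearance is granted: Jun 14, 2015 + 26 days = Jul 10, 2015.
Last-mile delivery is completed: Jul 10, 2015 + 6 days = Jul 16, 2015.
Jun 4, 2015 falls between when the order is placed (May 24, 2015) and when the shipment leaves the factory (Jun 5, 2015).

The order is placed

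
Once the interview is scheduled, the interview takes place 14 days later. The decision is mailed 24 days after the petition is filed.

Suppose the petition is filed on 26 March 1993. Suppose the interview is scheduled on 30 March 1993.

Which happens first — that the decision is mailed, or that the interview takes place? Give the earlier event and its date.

The interview takes place — 13 April 1993

The petition is filed: Mar 26, 1993.
The decision is mailed: Mar 26, 1993 + 24 days = Apr 19, 1993.
The interview is scheduled: Mar 30, 1993.
The interview takes place: Mar 30, 1993 + 14 days = Apr 13, 1993.
Comparing: the decision is mailed on Apr 19, 1993 vs the interview takes place on Apr 13, 1993. Earlier: the interview takes place.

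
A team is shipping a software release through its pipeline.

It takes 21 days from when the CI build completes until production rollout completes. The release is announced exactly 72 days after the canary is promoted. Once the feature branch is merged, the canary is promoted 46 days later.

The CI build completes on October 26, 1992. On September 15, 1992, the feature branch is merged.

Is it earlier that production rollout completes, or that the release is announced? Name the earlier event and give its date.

Production rollout completes — November 16, 1992

The CI build completes: Oct 26, 1992.
Production rollout completes: Oct 26, 1992 + 21 days = Nov 16, 1992.
The feature branch is merged: Sep 15, 1992.
The canary is promoted: Sep 15, 1992 + 46 days = Oct 31, 1992.
The release is announced: Oct 31, 1992 + 72 days = Jan 11, 1993.
Comparing: production rollout completes on Nov 16, 1992 vs the release is announced on Jan 11, 1993. Earlier: production rollout completes.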